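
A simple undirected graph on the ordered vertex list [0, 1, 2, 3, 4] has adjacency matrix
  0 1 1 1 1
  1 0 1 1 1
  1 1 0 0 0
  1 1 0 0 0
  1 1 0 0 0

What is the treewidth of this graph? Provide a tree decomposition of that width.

Every bag has size at most 3, so the width is 3 − 1 = 2 and tw(G) ≤ 2. Conversely, {0, 1, 2} is a clique of size 3, and the vertices of any clique must share a bag in every tree decomposition; so some bag has ≥ 3 vertices and tw(G) ≥ 2. Therefore the treewidth is 2.

Treewidth 2.
One optimal decomposition is:
Bags: B1 = {0, 1, 3}  B2 = {0, 1, 2}  B3 = {0, 1, 4}
Tree: B1–B2, B2–B3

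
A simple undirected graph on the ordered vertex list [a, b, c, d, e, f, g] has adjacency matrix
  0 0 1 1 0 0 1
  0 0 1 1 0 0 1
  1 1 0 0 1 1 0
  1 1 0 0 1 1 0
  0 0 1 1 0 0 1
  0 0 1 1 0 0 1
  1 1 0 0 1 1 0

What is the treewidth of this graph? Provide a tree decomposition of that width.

Treewidth 3.
One optimal decomposition is:
Bags: B1 = {c, d, f, g}  B2 = {b, c, d, g}  B3 = {c, d, e, g}  B4 = {a, c, d, g}
Tree: B1–B2, B2–B3, B3–B4

The largest bag has 4 vertices, giving width 3; this decomposition certifies tw(G) ≤ 3. For the lower bound: the 4 vertex sets {d,f}, {b,c}, {g}, {e} are disjoint, each induces a connected subgraph, and every pair is joined by at least one edge of G. Contracting each set to a single vertex therefore yields K_{4} as a minor, and since treewidth is minor-monotone, tw(G) ≥ tw(K_{4}) = 3. Hence tw(G) = 3 exactly.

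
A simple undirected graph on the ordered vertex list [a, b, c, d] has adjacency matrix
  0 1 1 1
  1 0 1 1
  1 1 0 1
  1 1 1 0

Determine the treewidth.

A width-3 tree decomposition is:
Bags: B1 = {a, b, c, d}
Tree: (single bag)
A single bag containing all 4 vertices is trivially a valid decomposition of width 3. On the other hand G contains the 4-clique {a, b, c, d}. A clique must lie in a single bag of any decomposition, so no decomposition can have width below 3. Hence tw(G) = 3 exactly.

3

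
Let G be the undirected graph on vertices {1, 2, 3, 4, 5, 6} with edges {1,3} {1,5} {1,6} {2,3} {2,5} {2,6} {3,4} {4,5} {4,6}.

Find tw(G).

A width-3 tree decomposition is:
Bags: B1 = {2, 3, 5, 6}  B2 = {1, 3, 5, 6}  B3 = {3, 4, 5, 6}
Tree: B1–B2, B2–B3
The largest bag has 4 vertices, giving width 3; this decomposition certifies tw(G) ≤ 3. For the lower bound: the 4 vertex sets {2,6}, {1,3}, {5}, {4} are disjoint, each induces a connected subgraph, and every pair is joined by at least one edge of G. Contracting each set to a single vertex therefore yields K_{4} as a minor, and since treewidth is minor-monotone, tw(G) ≥ tw(K_{4}) = 3. Therefore the treewidth is 3.

3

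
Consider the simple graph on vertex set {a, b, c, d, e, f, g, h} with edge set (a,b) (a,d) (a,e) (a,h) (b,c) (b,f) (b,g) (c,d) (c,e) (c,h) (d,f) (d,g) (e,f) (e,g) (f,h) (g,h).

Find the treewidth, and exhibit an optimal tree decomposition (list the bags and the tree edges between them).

Every bag has size at most 5, so the width is 5 − 1 = 4 and tw(G) ≤ 4. For the lower bound: the 5 vertex sets {e,f}, {b,g}, {c,d}, {a}, {h} are disjoint, each induces a connected subgraph, and every pair is joined by at least one edge of G. Contracting each set to a single vertex therefore yields K_{5} as a minor, and since treewidth is minor-monotone, tw(G) ≥ tw(K_{5}) = 4. Hence tw(G) = 4 exactly.

Treewidth 4.
One such decomposition:
Bags: B1 = {a, c, e, f, g}  B2 = {a, b, c, f, g}  B3 = {a, c, d, f, g}  B4 = {a, c, f, g, h}
Tree: B1–B2, B2–B3, B3–B4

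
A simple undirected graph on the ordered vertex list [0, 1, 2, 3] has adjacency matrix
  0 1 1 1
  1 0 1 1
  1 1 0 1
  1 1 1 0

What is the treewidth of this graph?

A width-3 tree decomposition is:
Bags: B1 = {0, 1, 2, 3}
Tree: (single bag)
A single bag containing all 4 vertices is trivially a valid decomposition of width 3. For the lower bound, the 4 vertices {0, 1, 2, 3} are pairwise adjacent, and any tree decomposition puts a clique entirely inside one bag — forcing width ≥ 3. Therefore the treewidth is 3.

3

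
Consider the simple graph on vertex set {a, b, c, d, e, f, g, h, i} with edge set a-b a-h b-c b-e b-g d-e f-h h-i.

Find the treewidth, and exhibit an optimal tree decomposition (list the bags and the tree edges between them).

The largest bag has 2 vertices, giving width 1; this decomposition certifies tw(G) ≤ 1. G has an edge, so its treewidth is at least 1. Combining the bounds, tw(G) = 1.

Treewidth 1.
Bags: B1 = {a, h}  B2 = {a, b}  B3 = {b, g}  B4 = {b, c}  B5 = {b, e}  B6 = {h, i}  B7 = {f, h}  B8 = {d, e}
Tree: B1–B2, B2–B3, B2–B4, B2–B5, B1–B6, B1–B7, B5–B8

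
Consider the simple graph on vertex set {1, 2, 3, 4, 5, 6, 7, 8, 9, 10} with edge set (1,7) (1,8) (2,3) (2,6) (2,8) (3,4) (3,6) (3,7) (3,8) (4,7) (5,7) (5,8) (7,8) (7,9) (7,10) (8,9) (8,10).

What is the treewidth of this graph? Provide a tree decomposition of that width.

Treewidth 2.
Bags: B1 = {3, 7, 8}  B2 = {3, 4, 7}  B3 = {1, 7, 8}  B4 = {2, 3, 8}  B5 = {7, 8, 10}  B6 = {2, 3, 6}  B7 = {5, 7, 8}  B8 = {7, 8, 9}
Tree: B1–B2, B1–B3, B1–B4, B1–B5, B4–B6, B3–B7, B1–B8

The largest bag has 3 vertices, giving width 2; this decomposition certifies tw(G) ≤ 2. On the other hand G contains the 3-clique {2, 3, 8}. A clique must lie in a single bag of any decomposition, so no decomposition can have width below 2. Hence tw(G) = 2 exactly.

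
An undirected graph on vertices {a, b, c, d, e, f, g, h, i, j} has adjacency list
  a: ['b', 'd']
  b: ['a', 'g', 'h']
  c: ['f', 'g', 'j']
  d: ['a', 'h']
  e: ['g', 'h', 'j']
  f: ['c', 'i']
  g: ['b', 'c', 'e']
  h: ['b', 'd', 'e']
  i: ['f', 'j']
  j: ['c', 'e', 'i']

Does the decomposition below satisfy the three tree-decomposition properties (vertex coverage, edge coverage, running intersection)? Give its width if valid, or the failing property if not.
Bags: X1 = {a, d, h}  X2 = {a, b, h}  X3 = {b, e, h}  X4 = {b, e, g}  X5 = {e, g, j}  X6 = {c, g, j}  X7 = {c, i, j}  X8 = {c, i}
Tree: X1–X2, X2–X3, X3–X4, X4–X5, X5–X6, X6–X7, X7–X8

No — vertex f appears in no bag.

A tree decomposition must satisfy three properties: every vertex lies in some bag; for every edge, both endpoints lie together in some bag; and for every vertex, the bags containing it form a connected subtree. Here vertex f appears in no bag, so the decomposition is invalid.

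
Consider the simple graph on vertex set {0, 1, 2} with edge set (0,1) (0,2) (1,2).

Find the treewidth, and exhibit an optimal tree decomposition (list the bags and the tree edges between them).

With just one bag of size 3, the width is 3 − 1 = 2, so tw(G) ≤ 2. For the lower bound, the 3 vertices {0, 1, 2} are pairwise adjacent, and any tree decomposition puts a clique entirely inside one bag — forcing width ≥ 2. Combining the bounds, tw(G) = 2.

Treewidth 2.
Bags: B1 = {0, 1, 2}
Tree: (single bag)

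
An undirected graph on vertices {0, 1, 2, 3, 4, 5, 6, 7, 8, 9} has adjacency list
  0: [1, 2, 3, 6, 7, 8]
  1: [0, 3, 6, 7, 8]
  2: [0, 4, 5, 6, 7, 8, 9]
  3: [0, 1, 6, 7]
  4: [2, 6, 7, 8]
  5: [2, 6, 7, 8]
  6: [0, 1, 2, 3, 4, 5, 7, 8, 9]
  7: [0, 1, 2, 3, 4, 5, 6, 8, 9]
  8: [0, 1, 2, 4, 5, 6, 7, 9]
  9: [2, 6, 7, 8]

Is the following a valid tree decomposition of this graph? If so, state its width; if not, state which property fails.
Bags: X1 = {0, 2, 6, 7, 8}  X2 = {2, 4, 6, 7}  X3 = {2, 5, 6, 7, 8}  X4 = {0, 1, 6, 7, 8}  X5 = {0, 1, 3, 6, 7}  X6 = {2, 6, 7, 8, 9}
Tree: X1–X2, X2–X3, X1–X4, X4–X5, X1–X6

A tree decomposition must satisfy three properties: every vertex lies in some bag; for every edge, both endpoints lie together in some bag; and for every vertex, the bags containing it form a connected subtree. Here edge (8,4) lies in no bag, so the decomposition is invalid.

No — edge (8,4) lies in no bag.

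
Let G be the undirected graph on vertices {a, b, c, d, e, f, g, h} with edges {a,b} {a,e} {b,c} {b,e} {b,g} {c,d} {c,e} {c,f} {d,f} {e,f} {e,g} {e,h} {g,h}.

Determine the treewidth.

A width-2 tree decomposition is:
Bags: B1 = {c, e, f}  B2 = {b, c, e}  B3 = {a, b, e}  B4 = {b, e, g}  B5 = {e, g, h}  B6 = {c, d, f}
Tree: B1–B2, B2–B3, B3–B4, B4–B5, B1–B6
Each bag holds 3 vertices, so the decomposition has width 2, which upper-bounds the treewidth. Conversely, {c, d, f} is a clique of size 3, and the vertices of any clique must share a bag in every tree decomposition; so some bag has ≥ 3 vertices and tw(G) ≥ 2. Combining the bounds, tw(G) = 2.

2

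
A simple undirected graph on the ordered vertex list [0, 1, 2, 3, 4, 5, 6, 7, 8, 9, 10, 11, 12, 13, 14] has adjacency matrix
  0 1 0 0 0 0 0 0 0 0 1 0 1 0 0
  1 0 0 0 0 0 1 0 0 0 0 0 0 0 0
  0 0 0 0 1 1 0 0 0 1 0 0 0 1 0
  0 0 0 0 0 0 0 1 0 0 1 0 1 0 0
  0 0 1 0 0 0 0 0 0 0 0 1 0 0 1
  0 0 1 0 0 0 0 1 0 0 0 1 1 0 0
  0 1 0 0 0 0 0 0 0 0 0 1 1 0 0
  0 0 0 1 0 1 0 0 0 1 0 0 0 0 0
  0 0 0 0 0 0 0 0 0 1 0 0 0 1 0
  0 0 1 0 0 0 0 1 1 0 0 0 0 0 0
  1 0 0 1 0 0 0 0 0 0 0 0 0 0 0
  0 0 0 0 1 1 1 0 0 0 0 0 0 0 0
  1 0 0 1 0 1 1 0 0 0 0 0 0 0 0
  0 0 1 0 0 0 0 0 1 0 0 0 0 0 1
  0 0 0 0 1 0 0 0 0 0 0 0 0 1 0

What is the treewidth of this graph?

A width-3 tree decomposition is:
Bags: B1 = {0, 1, 3, 10}  B2 = {0, 1, 3, 12}  B3 = {1, 3, 6, 12}  B4 = {3, 6, 7, 12}  B5 = {5, 6, 7, 12}  B6 = {5, 6, 7, 11}  B7 = {5, 7, 9, 11}  B8 = {2, 5, 9, 11}  B9 = {2, 4, 9, 11}  B10 = {2, 4, 8, 9}  B11 = {2, 4, 8, 13}  B12 = {4, 8, 13, 14}
Tree: B1–B2, B2–B3, B3–B4, B4–B5, B5–B6, B6–B7, B7–B8, B8–B9, B9–B10, B10–B11, B11–B12
The largest bag has 4 vertices, giving width 3; this decomposition certifies tw(G) ≤ 3. For the lower bound: the 4 vertex sets {0,1,10}, {3}, {12}, {5,6,7,11} are disjoint, each induces a connected subgraph, and every pair is joined by at least one edge of G. Contracting each set to a single vertex therefore yields K_{4} as a minor, and since treewidth is minor-monotone, tw(G) ≥ tw(K_{4}) = 3. Therefore the treewidth is 3.

3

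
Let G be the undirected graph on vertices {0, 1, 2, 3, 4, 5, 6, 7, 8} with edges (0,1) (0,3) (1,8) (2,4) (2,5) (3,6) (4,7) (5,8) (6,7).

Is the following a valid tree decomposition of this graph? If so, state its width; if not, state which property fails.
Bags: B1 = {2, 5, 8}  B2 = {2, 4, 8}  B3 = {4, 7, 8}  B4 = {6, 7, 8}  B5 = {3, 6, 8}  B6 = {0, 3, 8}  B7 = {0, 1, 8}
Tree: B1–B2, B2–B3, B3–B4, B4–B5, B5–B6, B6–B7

Vertex coverage: the bags together contain {0, 1, 2, 3, 4, 5, 6, 7, 8}, the full vertex set. Edge coverage: each edge of G has both endpoints in at least one bag. Running intersection: for every vertex, the bags containing it form a connected subtree. All three properties hold, so this is a valid tree decomposition of width max|bag| − 1 = 2, and hence tw(G) ≤ 2.

Yes; width 2.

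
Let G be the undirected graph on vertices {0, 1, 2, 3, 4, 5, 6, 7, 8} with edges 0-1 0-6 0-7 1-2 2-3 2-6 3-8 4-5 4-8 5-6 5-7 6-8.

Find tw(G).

3

A width-3 tree decomposition is:
Bags: B1 = {0, 4, 5, 7}  B2 = {0, 4, 5, 6}  B3 = {0, 4, 6, 8}  B4 = {0, 1, 6, 8}  B5 = {1, 2, 6, 8}  B6 = {1, 2, 3, 8}
Tree: B1–B2, B2–B3, B3–B4, B4–B5, B5–B6
Each bag holds 4 vertices, so the decomposition has width 3, which upper-bounds the treewidth. For the lower bound: the 4 vertex sets {4,5,7}, {0}, {6}, {1,2,3,8} are disjoint, each induces a connected subgraph, and every pair is joined by at least one edge of G. Contracting each set to a single vertex therefore yields K_{4} as a minor, and since treewidth is minor-monotone, tw(G) ≥ tw(K_{4}) = 3. Combining the bounds, tw(G) = 3.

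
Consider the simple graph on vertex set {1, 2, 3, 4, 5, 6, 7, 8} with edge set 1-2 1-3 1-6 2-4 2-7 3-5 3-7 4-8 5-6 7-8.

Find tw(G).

A width-2 tree decomposition is:
Bags: B1 = {1, 5, 6}  B2 = {1, 3, 5}  B3 = {1, 2, 3}  B4 = {2, 3, 7}  B5 = {2, 4, 7}  B6 = {4, 7, 8}
Tree: B1–B2, B2–B3, B3–B4, B4–B5, B5–B6
Each bag holds 3 vertices, so the decomposition has width 2, which upper-bounds the treewidth. For the lower bound, G contains the cycle 6–5–3–1–6, so G is not a forest; only forests have treewidth ≤ 1, hence tw(G) ≥ 2. Combining the bounds, tw(G) = 2.

2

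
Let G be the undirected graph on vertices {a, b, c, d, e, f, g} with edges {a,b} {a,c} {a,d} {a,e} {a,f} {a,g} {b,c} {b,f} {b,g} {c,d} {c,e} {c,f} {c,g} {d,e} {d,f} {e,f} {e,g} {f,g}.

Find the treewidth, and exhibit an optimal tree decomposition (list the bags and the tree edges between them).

Each bag holds 5 vertices, so the decomposition has width 4, which upper-bounds the treewidth. For the lower bound, the 5 vertices {a, c, d, e, f} are pairwise adjacent, and any tree decomposition puts a clique entirely inside one bag — forcing width ≥ 4. Combining the bounds, tw(G) = 4.

Treewidth 4.
One such decomposition:
Bags: B1 = {a, c, e, f, g}  B2 = {a, c, d, e, f}  B3 = {a, b, c, f, g}
Tree: B1–B2, B1–B3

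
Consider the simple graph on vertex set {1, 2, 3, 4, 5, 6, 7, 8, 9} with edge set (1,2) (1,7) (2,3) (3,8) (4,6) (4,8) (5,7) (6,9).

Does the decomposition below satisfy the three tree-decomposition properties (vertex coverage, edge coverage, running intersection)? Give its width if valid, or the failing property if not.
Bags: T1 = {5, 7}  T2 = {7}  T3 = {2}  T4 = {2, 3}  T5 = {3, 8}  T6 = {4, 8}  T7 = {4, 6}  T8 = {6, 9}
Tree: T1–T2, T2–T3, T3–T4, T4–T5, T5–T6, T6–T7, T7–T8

A tree decomposition must satisfy three properties: every vertex lies in some bag; for every edge, both endpoints lie together in some bag; and for every vertex, the bags containing it form a connected subtree. Here vertex 1 appears in no bag, so the decomposition is invalid.

No — vertex 1 appears in no bag.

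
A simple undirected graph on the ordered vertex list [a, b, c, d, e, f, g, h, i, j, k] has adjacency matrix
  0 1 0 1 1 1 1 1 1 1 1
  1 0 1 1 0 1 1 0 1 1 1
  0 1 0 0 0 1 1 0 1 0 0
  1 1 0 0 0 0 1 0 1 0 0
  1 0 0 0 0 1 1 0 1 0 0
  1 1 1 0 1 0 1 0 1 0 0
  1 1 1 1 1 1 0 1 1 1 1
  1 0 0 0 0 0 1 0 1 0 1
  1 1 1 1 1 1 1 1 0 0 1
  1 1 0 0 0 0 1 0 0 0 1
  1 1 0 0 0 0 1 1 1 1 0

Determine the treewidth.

A width-4 tree decomposition is:
Bags: B1 = {a, b, f, g, i}  B2 = {a, b, g, i, k}  B3 = {a, e, f, g, i}  B4 = {a, g, h, i, k}  B5 = {b, c, f, g, i}  B6 = {a, b, g, j, k}  B7 = {a, b, d, g, i}
Tree: B1–B2, B1–B3, B2–B4, B1–B5, B2–B6, B1–B7
The largest bag has 5 vertices, giving width 4; this decomposition certifies tw(G) ≤ 4. On the other hand G contains the 5-clique {a, b, g, j, k}. A clique must lie in a single bag of any decomposition, so no decomposition can have width below 4. The upper and lower bounds meet at 4, so that is the treewidth.

4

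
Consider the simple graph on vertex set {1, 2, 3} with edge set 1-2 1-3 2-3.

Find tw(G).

2

A width-2 tree decomposition is:
Bags: B1 = {1, 2, 3}
Tree: (single bag)
A single bag containing all 3 vertices is trivially a valid decomposition of width 2. For the lower bound, the 3 vertices {1, 2, 3} are pairwise adjacent, and any tree decomposition puts a clique entirely inside one bag — forcing width ≥ 2. Combining the bounds, tw(G) = 2.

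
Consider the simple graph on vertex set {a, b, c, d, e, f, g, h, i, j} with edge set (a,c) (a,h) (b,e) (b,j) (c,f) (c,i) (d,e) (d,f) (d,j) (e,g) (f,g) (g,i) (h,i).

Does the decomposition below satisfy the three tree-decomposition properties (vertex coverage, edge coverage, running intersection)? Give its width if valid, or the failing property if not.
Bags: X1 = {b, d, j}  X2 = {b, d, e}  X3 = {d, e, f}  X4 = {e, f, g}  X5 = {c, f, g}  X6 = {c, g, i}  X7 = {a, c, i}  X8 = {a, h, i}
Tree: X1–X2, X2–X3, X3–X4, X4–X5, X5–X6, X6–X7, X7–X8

Yes; width 2.

Checking the three conditions: (i) the bags cover all of {a, b, c, d, e, f, g, h, i, j}; (ii) for each edge, some bag contains both endpoints; (iii) the bags containing any fixed vertex form a subtree. All hold, so the decomposition is valid with width 3 − 1 = 2.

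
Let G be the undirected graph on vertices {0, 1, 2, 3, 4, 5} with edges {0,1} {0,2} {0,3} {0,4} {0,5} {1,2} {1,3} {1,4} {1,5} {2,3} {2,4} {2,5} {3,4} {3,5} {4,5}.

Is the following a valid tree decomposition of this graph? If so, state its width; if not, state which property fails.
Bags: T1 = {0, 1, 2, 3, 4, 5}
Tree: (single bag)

Checking the three conditions: (i) the bags cover all of {0, 1, 2, 3, 4, 5}; (ii) for each edge, some bag contains both endpoints; (iii) the bags containing any fixed vertex form a subtree. All hold, so the decomposition is valid with width 6 − 1 = 5.

Yes; width 5.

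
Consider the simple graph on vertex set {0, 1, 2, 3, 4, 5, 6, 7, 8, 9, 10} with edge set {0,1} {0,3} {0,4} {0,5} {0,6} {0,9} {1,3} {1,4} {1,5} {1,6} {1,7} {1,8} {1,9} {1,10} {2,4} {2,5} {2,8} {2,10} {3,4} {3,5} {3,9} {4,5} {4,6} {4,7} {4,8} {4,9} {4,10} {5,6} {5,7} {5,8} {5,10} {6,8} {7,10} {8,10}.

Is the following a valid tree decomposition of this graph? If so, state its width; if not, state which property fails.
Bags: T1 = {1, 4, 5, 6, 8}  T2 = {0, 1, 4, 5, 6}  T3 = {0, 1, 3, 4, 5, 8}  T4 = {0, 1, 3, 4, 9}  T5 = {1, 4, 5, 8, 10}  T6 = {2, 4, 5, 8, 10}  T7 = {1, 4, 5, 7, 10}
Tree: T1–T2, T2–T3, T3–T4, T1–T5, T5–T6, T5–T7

A tree decomposition must satisfy three properties: every vertex lies in some bag; for every edge, both endpoints lie together in some bag; and for every vertex, the bags containing it form a connected subtree. Here bags containing vertex 8 are not connected in the tree, so the decomposition is invalid.

No — bags containing vertex 8 are not connected in the tree.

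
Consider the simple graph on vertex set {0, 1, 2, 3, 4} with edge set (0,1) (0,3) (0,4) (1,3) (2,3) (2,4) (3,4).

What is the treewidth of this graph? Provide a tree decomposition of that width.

Treewidth 2.
One optimal decomposition is:
Bags: B1 = {0, 3, 4}  B2 = {2, 3, 4}  B3 = {0, 1, 3}
Tree: B1–B2, B1–B3

Each bag holds 3 vertices, so the decomposition has width 2, which upper-bounds the treewidth. For the lower bound, the 3 vertices {0, 1, 3} are pairwise adjacent, and any tree decomposition puts a clique entirely inside one bag — forcing width ≥ 2. Therefore the treewidth is 2.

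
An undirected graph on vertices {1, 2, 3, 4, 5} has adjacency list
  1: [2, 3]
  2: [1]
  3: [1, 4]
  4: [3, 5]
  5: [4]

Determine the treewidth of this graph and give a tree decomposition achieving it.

Each bag holds 2 vertices, so the decomposition has width 1, which upper-bounds the treewidth. G has an edge, so its treewidth is at least 1. Hence tw(G) = 1 exactly.

Treewidth 1.
One such decomposition:
Bags: B1 = {1, 2}  B2 = {1, 3}  B3 = {3, 4}  B4 = {4, 5}
Tree: B1–B2, B2–B3, B3–B4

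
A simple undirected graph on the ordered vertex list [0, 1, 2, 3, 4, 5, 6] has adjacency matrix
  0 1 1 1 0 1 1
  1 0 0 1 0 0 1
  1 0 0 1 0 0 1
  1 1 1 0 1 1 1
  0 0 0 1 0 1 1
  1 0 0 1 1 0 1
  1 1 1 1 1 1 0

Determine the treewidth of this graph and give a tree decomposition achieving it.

Treewidth 3.
One optimal decomposition is:
Bags: B1 = {0, 3, 5, 6}  B2 = {0, 2, 3, 6}  B3 = {0, 1, 3, 6}  B4 = {3, 4, 5, 6}
Tree: B1–B2, B1–B3, B1–B4

Every bag has size at most 4, so the width is 4 − 1 = 3 and tw(G) ≤ 3. Conversely, {0, 1, 3, 6} is a clique of size 4, and the vertices of any clique must share a bag in every tree decomposition; so some bag has ≥ 4 vertices and tw(G) ≥ 3. The upper and lower bounds meet at 3, so that is the treewidth.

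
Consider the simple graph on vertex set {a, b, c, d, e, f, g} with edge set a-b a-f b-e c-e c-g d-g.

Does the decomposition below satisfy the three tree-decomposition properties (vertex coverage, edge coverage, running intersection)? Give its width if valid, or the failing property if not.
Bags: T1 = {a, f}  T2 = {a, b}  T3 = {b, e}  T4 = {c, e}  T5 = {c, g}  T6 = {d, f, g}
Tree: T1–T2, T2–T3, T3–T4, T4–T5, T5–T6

A tree decomposition must satisfy three properties: every vertex lies in some bag; for every edge, both endpoints lie together in some bag; and for every vertex, the bags containing it form a connected subtree. Here bags containing vertex f are not connected in the tree, so the decomposition is invalid.

No — bags containing vertex f are not connected in the tree.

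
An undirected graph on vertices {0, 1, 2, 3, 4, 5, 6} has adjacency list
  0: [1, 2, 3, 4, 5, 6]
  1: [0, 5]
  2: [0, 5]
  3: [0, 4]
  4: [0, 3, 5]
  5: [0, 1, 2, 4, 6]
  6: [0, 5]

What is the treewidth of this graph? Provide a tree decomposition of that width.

The largest bag has 3 vertices, giving width 2; this decomposition certifies tw(G) ≤ 2. Conversely, {0, 3, 4} is a clique of size 3, and the vertices of any clique must share a bag in every tree decomposition; so some bag has ≥ 3 vertices and tw(G) ≥ 2. Combining the bounds, tw(G) = 2.

Treewidth 2.
One such decomposition:
Bags: B1 = {0, 2, 5}  B2 = {0, 1, 5}  B3 = {0, 4, 5}  B4 = {0, 3, 4}  B5 = {0, 5, 6}
Tree: B1–B2, B1–B3, B3–B4, B2–B5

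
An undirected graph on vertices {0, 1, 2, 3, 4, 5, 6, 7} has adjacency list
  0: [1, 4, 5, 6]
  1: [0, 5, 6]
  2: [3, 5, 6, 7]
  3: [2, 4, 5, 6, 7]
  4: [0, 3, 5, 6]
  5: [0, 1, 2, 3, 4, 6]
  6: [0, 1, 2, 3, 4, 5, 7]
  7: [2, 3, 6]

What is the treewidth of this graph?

3

A width-3 tree decomposition is:
Bags: B1 = {2, 3, 5, 6}  B2 = {2, 3, 6, 7}  B3 = {3, 4, 5, 6}  B4 = {0, 4, 5, 6}  B5 = {0, 1, 5, 6}
Tree: B1–B2, B1–B3, B3–B4, B4–B5
Every bag has size at most 4, so the width is 4 − 1 = 3 and tw(G) ≤ 3. On the other hand G contains the 4-clique {0, 1, 5, 6}. A clique must lie in a single bag of any decomposition, so no decomposition can have width below 3. Hence tw(G) = 3 exactly.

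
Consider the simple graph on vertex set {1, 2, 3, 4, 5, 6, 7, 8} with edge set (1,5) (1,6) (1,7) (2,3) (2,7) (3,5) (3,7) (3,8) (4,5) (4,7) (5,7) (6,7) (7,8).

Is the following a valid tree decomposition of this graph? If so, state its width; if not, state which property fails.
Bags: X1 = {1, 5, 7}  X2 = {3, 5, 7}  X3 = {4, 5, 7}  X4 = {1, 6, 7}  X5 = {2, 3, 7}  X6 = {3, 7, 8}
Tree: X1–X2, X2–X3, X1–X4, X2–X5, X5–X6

Yes; width 2.

Every vertex of G appears in some bag (union = {1, 2, 3, 4, 5, 6, 7, 8}); every edge is covered by a bag; and for each vertex v the set of bags containing v is connected in the bag tree. The decomposition is therefore valid. The largest bag has 3 vertices, so the width is 2.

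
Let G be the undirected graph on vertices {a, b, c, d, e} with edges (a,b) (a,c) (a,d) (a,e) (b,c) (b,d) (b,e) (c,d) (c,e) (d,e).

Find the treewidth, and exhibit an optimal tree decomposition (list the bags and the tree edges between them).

Treewidth 4.
One optimal decomposition is:
Bags: B1 = {a, b, c, d, e}
Tree: (single bag)

With just one bag of size 5, the width is 5 − 1 = 4, so tw(G) ≤ 4. For the lower bound, the 5 vertices {a, b, c, d, e} are pairwise adjacent, and any tree decomposition puts a clique entirely inside one bag — forcing width ≥ 4. Therefore the treewidth is 4.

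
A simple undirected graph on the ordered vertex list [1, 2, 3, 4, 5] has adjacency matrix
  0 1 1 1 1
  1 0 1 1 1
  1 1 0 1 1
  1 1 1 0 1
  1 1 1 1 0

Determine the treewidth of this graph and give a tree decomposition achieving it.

With just one bag of size 5, the width is 5 − 1 = 4, so tw(G) ≤ 4. For the lower bound, the 5 vertices {1, 2, 3, 4, 5} are pairwise adjacent, and any tree decomposition puts a clique entirely inside one bag — forcing width ≥ 4. Hence tw(G) = 4 exactly.

Treewidth 4.
One such decomposition:
Bags: B1 = {1, 2, 3, 4, 5}
Tree: (single bag)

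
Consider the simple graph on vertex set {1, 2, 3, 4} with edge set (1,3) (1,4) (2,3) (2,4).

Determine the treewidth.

A width-2 tree decomposition is:
Bags: B1 = {1, 3, 4}  B2 = {2, 3, 4}
Tree: B1–B2
The largest bag has 3 vertices, giving width 2; this decomposition certifies tw(G) ≤ 2. The edges 3–1–4–2–3 form a cycle, so G is not a tree and its treewidth is at least 2. The upper and lower bounds meet at 2, so that is the treewidth.

2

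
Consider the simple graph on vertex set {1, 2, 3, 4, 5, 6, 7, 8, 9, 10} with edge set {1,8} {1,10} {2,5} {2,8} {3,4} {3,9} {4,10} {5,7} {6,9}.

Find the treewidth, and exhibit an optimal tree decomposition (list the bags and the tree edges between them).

Each bag holds 2 vertices, so the decomposition has width 1, which upper-bounds the treewidth. Since G has at least one edge (e.g. 6–9), it is not an edgeless graph, so tw(G) ≥ 1. The upper and lower bounds meet at 1, so that is the treewidth.

Treewidth 1.
One such decomposition:
Bags: B1 = {6, 9}  B2 = {3, 9}  B3 = {3, 4}  B4 = {4, 10}  B5 = {1, 10}  B6 = {1, 8}  B7 = {2, 8}  B8 = {2, 5}  B9 = {5, 7}
Tree: B1–B2, B2–B3, B3–B4, B4–B5, B5–B6, B6–B7, B7–B8, B8–B9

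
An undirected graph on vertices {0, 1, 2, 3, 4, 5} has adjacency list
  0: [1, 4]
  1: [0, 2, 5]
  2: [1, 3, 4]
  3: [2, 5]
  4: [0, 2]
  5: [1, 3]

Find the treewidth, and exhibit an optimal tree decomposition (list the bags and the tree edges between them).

The largest bag has 3 vertices, giving width 2; this decomposition certifies tw(G) ≤ 2. For the lower bound, G contains the cycle 5–3–2–1–5, so G is not a forest; only forests have treewidth ≤ 1, hence tw(G) ≥ 2. Therefore the treewidth is 2.

Treewidth 2.
One such decomposition:
Bags: B1 = {1, 3, 5}  B2 = {1, 2, 3}  B3 = {0, 1, 2}  B4 = {0, 2, 4}
Tree: B1–B2, B2–B3, B3–B4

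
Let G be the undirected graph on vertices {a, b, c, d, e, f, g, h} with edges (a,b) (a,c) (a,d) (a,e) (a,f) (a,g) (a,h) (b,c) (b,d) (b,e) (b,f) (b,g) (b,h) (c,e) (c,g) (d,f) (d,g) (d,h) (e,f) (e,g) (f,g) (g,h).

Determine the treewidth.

A width-4 tree decomposition is:
Bags: B1 = {a, b, e, f, g}  B2 = {a, b, d, f, g}  B3 = {a, b, c, e, g}  B4 = {a, b, d, g, h}
Tree: B1–B2, B1–B3, B2–B4
Each bag holds 5 vertices, so the decomposition has width 4, which upper-bounds the treewidth. Conversely, {a, b, d, g, h} is a clique of size 5, and the vertices of any clique must share a bag in every tree decomposition; so some bag has ≥ 5 vertices and tw(G) ≥ 4. Therefore the treewidth is 4.

4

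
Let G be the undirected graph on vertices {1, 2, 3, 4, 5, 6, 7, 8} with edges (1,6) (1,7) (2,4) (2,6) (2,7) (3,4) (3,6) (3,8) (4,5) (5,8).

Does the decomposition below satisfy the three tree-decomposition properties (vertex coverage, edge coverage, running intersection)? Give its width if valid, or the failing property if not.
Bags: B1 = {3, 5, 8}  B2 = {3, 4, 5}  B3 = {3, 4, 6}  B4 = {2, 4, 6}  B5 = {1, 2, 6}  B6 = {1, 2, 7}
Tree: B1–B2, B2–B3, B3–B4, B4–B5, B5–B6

Yes; width 2.

Every vertex of G appears in some bag (union = {1, 2, 3, 4, 5, 6, 7, 8}); every edge is covered by a bag; and for each vertex v the set of bags containing v is connected in the bag tree. The decomposition is therefore valid. The largest bag has 3 vertices, so the width is 2.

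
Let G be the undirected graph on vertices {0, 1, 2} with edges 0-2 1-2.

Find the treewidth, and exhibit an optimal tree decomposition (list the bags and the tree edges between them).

Treewidth 1.
One such decomposition:
Bags: B1 = {1, 2}  B2 = {0, 2}
Tree: B1–B2

Every bag has size at most 2, so the width is 2 − 1 = 1 and tw(G) ≤ 1. Since G has at least one edge (e.g. 1–2), it is not an edgeless graph, so tw(G) ≥ 1. Hence tw(G) = 1 exactly.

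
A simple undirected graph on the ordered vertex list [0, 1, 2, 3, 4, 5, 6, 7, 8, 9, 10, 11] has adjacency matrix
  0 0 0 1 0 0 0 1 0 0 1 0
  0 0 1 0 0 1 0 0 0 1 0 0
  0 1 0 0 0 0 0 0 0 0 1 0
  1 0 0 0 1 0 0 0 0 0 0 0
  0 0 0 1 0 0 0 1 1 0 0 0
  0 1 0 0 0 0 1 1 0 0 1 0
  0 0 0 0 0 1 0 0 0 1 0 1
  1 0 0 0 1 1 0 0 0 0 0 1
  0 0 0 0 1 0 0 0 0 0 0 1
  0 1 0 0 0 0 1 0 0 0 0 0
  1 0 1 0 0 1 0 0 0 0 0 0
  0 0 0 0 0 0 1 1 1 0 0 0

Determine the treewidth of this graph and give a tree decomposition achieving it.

Each bag holds 4 vertices, so the decomposition has width 3, which upper-bounds the treewidth. For the lower bound: the 4 vertex sets {1,2,9}, {10}, {5}, {0,6,7,11} are disjoint, each induces a connected subgraph, and every pair is joined by at least one edge of G. Contracting each set to a single vertex therefore yields K_{4} as a minor, and since treewidth is minor-monotone, tw(G) ≥ tw(K_{4}) = 3. The upper and lower bounds meet at 3, so that is the treewidth.

Treewidth 3.
One such decomposition:
Bags: B1 = {1, 2, 9, 10}  B2 = {1, 5, 9, 10}  B3 = {5, 6, 9, 10}  B4 = {0, 5, 6, 10}  B5 = {0, 5, 6, 7}  B6 = {0, 6, 7, 11}  B7 = {0, 3, 7, 11}  B8 = {3, 4, 7, 11}  B9 = {3, 4, 8, 11}
Tree: B1–B2, B2–B3, B3–B4, B4–B5, B5–B6, B6–B7, B7–B8, B8–B9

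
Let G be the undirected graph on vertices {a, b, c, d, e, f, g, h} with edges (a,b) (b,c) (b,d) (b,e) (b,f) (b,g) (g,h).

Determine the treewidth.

1

A width-1 tree decomposition is:
Bags: B1 = {b, d}  B2 = {b, g}  B3 = {a, b}  B4 = {b, e}  B5 = {b, c}  B6 = {g, h}  B7 = {b, f}
Tree: B1–B2, B2–B3, B2–B4, B2–B5, B2–B6, B5–B7
Every bag has size at most 2, so the width is 2 − 1 = 1 and tw(G) ≤ 1. G has an edge, so its treewidth is at least 1. Therefore the treewidth is 1.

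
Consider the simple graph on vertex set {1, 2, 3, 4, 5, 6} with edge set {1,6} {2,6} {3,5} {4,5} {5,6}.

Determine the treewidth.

1

A width-1 tree decomposition is:
Bags: B1 = {5, 6}  B2 = {3, 5}  B3 = {2, 6}  B4 = {1, 6}  B5 = {4, 5}
Tree: B1–B2, B1–B3, B1–B4, B1–B5
The largest bag has 2 vertices, giving width 1; this decomposition certifies tw(G) ≤ 1. G has an edge, so its treewidth is at least 1. Therefore the treewidth is 1.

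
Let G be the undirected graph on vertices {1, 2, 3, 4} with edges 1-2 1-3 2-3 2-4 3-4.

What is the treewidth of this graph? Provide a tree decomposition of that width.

Treewidth 2.
One optimal decomposition is:
Bags: B1 = {2, 3, 4}  B2 = {1, 2, 3}
Tree: B1–B2

The largest bag has 3 vertices, giving width 2; this decomposition certifies tw(G) ≤ 2. Conversely, {1, 2, 3} is a clique of size 3, and the vertices of any clique must share a bag in every tree decomposition; so some bag has ≥ 3 vertices and tw(G) ≥ 2. Combining the bounds, tw(G) = 2.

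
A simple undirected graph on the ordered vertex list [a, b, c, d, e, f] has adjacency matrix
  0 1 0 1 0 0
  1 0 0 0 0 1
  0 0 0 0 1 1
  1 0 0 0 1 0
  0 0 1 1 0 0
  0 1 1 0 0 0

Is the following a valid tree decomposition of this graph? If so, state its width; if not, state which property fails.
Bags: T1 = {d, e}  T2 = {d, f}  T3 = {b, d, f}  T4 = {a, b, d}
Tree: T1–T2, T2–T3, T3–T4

No — vertex c appears in no bag.

A tree decomposition must satisfy three properties: every vertex lies in some bag; for every edge, both endpoints lie together in some bag; and for every vertex, the bags containing it form a connected subtree. Here vertex c appears in no bag, so the decomposition is invalid.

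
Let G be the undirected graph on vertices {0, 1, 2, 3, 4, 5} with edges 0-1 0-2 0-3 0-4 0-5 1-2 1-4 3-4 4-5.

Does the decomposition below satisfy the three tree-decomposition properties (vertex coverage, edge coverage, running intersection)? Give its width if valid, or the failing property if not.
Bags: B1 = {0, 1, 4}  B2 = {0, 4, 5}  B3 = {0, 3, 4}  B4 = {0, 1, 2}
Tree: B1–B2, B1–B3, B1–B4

Every vertex of G appears in some bag (union = {0, 1, 2, 3, 4, 5}); every edge is covered by a bag; and for each vertex v the set of bags containing v is connected in the bag tree. The decomposition is therefore valid. The largest bag has 3 vertices, so the width is 2.

Yes; width 2.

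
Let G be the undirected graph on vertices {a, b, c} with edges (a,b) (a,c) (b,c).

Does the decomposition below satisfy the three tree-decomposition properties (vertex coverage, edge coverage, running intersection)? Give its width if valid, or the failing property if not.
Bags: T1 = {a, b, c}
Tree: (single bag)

Yes; width 2.

Checking the three conditions: (i) the bags cover all of {a, b, c}; (ii) for each edge, some bag contains both endpoints; (iii) the bags containing any fixed vertex form a subtree. All hold, so the decomposition is valid with width 3 − 1 = 2.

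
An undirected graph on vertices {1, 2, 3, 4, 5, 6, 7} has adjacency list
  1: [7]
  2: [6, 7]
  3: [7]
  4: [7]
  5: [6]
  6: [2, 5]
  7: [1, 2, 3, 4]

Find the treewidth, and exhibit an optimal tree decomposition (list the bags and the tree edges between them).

Treewidth 1.
One optimal decomposition is:
Bags: B1 = {3, 7}  B2 = {2, 7}  B3 = {2, 6}  B4 = {5, 6}  B5 = {4, 7}  B6 = {1, 7}
Tree: B1–B2, B2–B3, B3–B4, B1–B5, B1–B6

Every bag has size at most 2, so the width is 2 − 1 = 1 and tw(G) ≤ 1. G has an edge, so its treewidth is at least 1. Hence tw(G) = 1 exactly.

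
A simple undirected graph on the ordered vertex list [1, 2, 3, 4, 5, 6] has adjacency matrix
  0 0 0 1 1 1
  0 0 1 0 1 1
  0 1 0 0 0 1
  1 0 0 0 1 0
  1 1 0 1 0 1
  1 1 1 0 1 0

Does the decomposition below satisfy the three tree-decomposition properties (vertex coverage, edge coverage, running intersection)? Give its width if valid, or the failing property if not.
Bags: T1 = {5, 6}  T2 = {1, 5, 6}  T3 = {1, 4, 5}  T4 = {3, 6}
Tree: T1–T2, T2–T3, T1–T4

A tree decomposition must satisfy three properties: every vertex lies in some bag; for every edge, both endpoints lie together in some bag; and for every vertex, the bags containing it form a connected subtree. Here vertex 2 appears in no bag, so the decomposition is invalid.

No — vertex 2 appears in no bag.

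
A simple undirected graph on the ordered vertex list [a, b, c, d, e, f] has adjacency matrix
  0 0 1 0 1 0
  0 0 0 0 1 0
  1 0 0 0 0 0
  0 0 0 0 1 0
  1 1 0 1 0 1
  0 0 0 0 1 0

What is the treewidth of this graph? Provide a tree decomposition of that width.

Treewidth 1.
One such decomposition:
Bags: B1 = {b, e}  B2 = {a, e}  B3 = {a, c}  B4 = {d, e}  B5 = {e, f}
Tree: B1–B2, B2–B3, B1–B4, B2–B5

The largest bag has 2 vertices, giving width 1; this decomposition certifies tw(G) ≤ 1. Any graph with an edge has treewidth ≥ 1, and G has the edge e–b. Combining the bounds, tw(G) = 1.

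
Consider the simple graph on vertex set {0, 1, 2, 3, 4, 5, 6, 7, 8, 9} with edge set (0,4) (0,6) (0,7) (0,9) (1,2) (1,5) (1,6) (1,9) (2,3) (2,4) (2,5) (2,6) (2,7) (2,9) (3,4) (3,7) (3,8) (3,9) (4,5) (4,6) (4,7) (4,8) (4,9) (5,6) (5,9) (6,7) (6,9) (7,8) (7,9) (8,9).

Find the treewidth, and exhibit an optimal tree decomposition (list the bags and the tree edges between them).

Treewidth 4.
Bags: B1 = {2, 4, 6, 7, 9}  B2 = {0, 4, 6, 7, 9}  B3 = {2, 4, 5, 6, 9}  B4 = {2, 3, 4, 7, 9}  B5 = {3, 4, 7, 8, 9}  B6 = {1, 2, 5, 6, 9}
Tree: B1–B2, B1–B3, B1–B4, B4–B5, B3–B6

Each bag holds 5 vertices, so the decomposition has width 4, which upper-bounds the treewidth. On the other hand G contains the 5-clique {1, 2, 5, 6, 9}. A clique must lie in a single bag of any decomposition, so no decomposition can have width below 4. Hence tw(G) = 4 exactly.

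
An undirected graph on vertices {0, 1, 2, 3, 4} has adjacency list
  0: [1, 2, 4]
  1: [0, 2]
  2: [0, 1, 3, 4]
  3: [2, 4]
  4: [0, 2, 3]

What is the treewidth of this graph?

2

A width-2 tree decomposition is:
Bags: B1 = {0, 2, 4}  B2 = {0, 1, 2}  B3 = {2, 3, 4}
Tree: B1–B2, B1–B3
Each bag holds 3 vertices, so the decomposition has width 2, which upper-bounds the treewidth. For the lower bound, the 3 vertices {0, 1, 2} are pairwise adjacent, and any tree decomposition puts a clique entirely inside one bag — forcing width ≥ 2. Hence tw(G) = 2 exactly.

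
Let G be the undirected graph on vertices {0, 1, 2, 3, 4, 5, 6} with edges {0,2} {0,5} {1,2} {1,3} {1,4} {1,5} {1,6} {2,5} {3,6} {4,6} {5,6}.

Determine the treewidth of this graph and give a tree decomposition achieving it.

Every bag has size at most 3, so the width is 3 − 1 = 2 and tw(G) ≤ 2. On the other hand G contains the 3-clique {0, 2, 5}. A clique must lie in a single bag of any decomposition, so no decomposition can have width below 2. The upper and lower bounds meet at 2, so that is the treewidth.

Treewidth 2.
Bags: B1 = {1, 2, 5}  B2 = {1, 5, 6}  B3 = {1, 4, 6}  B4 = {0, 2, 5}  B5 = {1, 3, 6}
Tree: B1–B2, B2–B3, B1–B4, B2–B5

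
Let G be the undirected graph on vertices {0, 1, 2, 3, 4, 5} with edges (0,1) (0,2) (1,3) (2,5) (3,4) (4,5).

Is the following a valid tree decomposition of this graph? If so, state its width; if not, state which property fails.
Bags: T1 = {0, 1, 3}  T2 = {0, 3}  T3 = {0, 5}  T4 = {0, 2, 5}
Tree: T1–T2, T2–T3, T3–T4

No — vertex 4 appears in no bag.

A tree decomposition must satisfy three properties: every vertex lies in some bag; for every edge, both endpoints lie together in some bag; and for every vertex, the bags containing it form a connected subtree. Here vertex 4 appears in no bag, so the decomposition is invalid.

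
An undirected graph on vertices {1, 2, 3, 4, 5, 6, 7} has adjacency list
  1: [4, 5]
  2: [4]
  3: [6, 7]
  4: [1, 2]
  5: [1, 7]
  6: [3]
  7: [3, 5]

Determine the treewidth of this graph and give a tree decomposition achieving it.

Every bag has size at most 2, so the width is 2 − 1 = 1 and tw(G) ≤ 1. Since G has at least one edge (e.g. 2–4), it is not an edgeless graph, so tw(G) ≥ 1. Hence tw(G) = 1 exactly.

Treewidth 1.
One such decomposition:
Bags: B1 = {2, 4}  B2 = {1, 4}  B3 = {1, 5}  B4 = {5, 7}  B5 = {3, 7}  B6 = {3, 6}
Tree: B1–B2, B2–B3, B3–B4, B4–B5, B5–B6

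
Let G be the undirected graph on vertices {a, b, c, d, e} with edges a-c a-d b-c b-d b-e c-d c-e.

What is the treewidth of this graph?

2

A width-2 tree decomposition is:
Bags: B1 = {b, c, d}  B2 = {a, c, d}  B3 = {b, c, e}
Tree: B1–B2, B1–B3
The largest bag has 3 vertices, giving width 2; this decomposition certifies tw(G) ≤ 2. For the lower bound, the 3 vertices {a, c, d} are pairwise adjacent, and any tree decomposition puts a clique entirely inside one bag — forcing width ≥ 2. Therefore the treewidth is 2.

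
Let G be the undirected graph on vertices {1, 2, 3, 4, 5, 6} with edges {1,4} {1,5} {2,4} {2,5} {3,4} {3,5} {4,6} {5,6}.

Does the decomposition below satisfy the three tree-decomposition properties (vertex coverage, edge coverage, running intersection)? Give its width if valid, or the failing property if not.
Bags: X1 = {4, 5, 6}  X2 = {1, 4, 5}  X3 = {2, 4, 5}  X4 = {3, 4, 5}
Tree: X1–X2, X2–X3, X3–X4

Yes; width 2.

Every vertex of G appears in some bag (union = {1, 2, 3, 4, 5, 6}); every edge is covered by a bag; and for each vertex v the set of bags containing v is connected in the bag tree. The decomposition is therefore valid. The largest bag has 3 vertices, so the width is 2.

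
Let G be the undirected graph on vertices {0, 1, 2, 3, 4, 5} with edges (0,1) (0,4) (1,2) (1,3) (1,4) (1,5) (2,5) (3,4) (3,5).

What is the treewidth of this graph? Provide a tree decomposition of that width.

The largest bag has 3 vertices, giving width 2; this decomposition certifies tw(G) ≤ 2. On the other hand G contains the 3-clique {0, 1, 4}. A clique must lie in a single bag of any decomposition, so no decomposition can have width below 2. The upper and lower bounds meet at 2, so that is the treewidth.

Treewidth 2.
One optimal decomposition is:
Bags: B1 = {0, 1, 4}  B2 = {1, 3, 4}  B3 = {1, 3, 5}  B4 = {1, 2, 5}
Tree: B1–B2, B2–B3, B3–B4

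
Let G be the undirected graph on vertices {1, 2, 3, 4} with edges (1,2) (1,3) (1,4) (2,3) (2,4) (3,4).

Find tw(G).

3

A width-3 tree decomposition is:
Bags: B1 = {1, 2, 3, 4}
Tree: (single bag)
A single bag containing all 4 vertices is trivially a valid decomposition of width 3. On the other hand G contains the 4-clique {1, 2, 3, 4}. A clique must lie in a single bag of any decomposition, so no decomposition can have width below 3. Hence tw(G) = 3 exactly.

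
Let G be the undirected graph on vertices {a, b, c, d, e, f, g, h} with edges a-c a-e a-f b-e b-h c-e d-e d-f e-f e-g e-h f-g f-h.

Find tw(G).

2

A width-2 tree decomposition is:
Bags: B1 = {e, f, h}  B2 = {d, e, f}  B3 = {b, e, h}  B4 = {e, f, g}  B5 = {a, e, f}  B6 = {a, c, e}
Tree: B1–B2, B1–B3, B2–B4, B1–B5, B5–B6
The largest bag has 3 vertices, giving width 2; this decomposition certifies tw(G) ≤ 2. On the other hand G contains the 3-clique {a, c, e}. A clique must lie in a single bag of any decomposition, so no decomposition can have width below 2. Therefore the treewidth is 2.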